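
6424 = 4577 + 1847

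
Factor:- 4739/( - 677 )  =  7 = 7^1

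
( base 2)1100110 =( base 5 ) 402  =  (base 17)60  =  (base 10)102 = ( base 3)10210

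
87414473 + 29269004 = 116683477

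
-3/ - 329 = 3/329  =  0.01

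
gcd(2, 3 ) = 1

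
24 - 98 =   -  74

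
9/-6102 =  - 1/678 = -  0.00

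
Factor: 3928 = 2^3*491^1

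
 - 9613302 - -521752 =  - 9091550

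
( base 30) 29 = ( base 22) 33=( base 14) 4d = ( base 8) 105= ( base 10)69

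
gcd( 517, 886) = 1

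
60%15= 0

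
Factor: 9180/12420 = 17/23 =17^1*23^( - 1)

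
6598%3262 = 74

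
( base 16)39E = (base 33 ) S2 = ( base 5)12201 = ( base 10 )926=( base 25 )1c1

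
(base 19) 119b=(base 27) a44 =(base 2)1110011101010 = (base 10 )7402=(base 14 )29AA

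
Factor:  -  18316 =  -2^2*19^1*241^1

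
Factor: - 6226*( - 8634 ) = 2^2* 3^1*11^1 * 283^1 *1439^1 =53755284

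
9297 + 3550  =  12847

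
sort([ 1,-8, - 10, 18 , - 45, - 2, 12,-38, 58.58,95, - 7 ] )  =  [ - 45 ,-38, - 10, - 8, - 7, - 2,1, 12,  18,58.58,95]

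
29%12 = 5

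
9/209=9/209  =  0.04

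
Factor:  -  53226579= -3^1*7^1*1069^1*2371^1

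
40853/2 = 20426+1/2 = 20426.50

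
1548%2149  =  1548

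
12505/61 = 205  =  205.00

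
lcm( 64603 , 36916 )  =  258412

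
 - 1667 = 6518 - 8185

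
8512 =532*16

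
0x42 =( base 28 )2a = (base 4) 1002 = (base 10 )66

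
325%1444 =325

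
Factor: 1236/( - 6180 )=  - 1/5=- 5^( - 1)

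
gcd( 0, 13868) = 13868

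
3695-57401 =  -53706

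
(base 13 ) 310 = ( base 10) 520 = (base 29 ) HR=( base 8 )1010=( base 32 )G8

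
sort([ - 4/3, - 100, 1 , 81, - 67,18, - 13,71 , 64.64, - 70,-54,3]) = [ - 100 , - 70,- 67, - 54,-13, - 4/3,1,3, 18,64.64,71,81]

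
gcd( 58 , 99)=1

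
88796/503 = 88796/503 = 176.53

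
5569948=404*13787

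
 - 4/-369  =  4/369 = 0.01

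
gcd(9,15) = 3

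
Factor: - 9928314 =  - 2^1*3^2 * 11^1 * 41^1 * 1223^1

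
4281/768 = 1427/256 = 5.57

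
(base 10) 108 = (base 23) 4G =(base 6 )300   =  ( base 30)3i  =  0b1101100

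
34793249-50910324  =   - 16117075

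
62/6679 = 62/6679 =0.01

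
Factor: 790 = 2^1 * 5^1 * 79^1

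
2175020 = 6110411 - 3935391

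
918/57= 16 + 2/19  =  16.11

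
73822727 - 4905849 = 68916878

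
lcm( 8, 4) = 8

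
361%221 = 140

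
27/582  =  9/194 = 0.05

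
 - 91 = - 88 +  - 3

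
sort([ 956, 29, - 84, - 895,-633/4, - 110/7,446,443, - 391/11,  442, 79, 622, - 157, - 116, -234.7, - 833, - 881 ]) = [-895, -881, - 833,- 234.7, - 633/4, - 157, - 116, - 84, - 391/11,  -  110/7, 29,79, 442,443, 446, 622,956]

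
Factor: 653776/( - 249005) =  - 2^4*5^( - 1)*29^1*1409^1 * 49801^(-1)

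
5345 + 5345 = 10690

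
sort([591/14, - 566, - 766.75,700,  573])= [-766.75,-566, 591/14,573,700] 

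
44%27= 17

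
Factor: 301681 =301681^1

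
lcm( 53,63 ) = 3339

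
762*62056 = 47286672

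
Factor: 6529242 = 2^1*3^1  *  37^1 * 29411^1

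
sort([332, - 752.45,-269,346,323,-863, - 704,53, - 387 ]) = [-863, - 752.45,-704,-387,-269,53 , 323,332,346 ] 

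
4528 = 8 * 566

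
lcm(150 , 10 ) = 150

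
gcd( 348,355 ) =1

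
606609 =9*67401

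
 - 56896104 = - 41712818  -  15183286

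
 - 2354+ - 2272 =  - 4626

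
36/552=3/46 = 0.07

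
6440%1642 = 1514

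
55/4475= 11/895 = 0.01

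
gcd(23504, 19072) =16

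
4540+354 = 4894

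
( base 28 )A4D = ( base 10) 7965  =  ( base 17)1a99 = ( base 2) 1111100011101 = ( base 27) AP0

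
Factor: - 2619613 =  - 41^1 * 181^1 * 353^1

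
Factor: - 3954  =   - 2^1 * 3^1*659^1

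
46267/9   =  46267/9 = 5140.78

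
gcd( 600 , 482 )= 2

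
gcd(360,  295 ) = 5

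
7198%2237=487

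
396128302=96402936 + 299725366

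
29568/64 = 462 = 462.00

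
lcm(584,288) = 21024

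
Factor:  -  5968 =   -  2^4*373^1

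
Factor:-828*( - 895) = 741060 = 2^2*3^2*5^1*23^1*179^1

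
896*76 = 68096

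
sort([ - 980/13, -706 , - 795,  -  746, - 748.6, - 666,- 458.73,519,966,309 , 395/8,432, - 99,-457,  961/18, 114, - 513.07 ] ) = [ - 795,-748.6,-746, - 706,  -  666, - 513.07,-458.73,  -  457,-99,-980/13, 395/8,961/18,  114, 309,432, 519,966]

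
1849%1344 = 505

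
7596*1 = 7596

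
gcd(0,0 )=0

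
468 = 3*156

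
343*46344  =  15895992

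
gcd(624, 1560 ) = 312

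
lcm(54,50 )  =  1350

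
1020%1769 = 1020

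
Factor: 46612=2^2*43^1* 271^1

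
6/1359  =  2/453 = 0.00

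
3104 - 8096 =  - 4992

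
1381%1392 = 1381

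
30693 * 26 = 798018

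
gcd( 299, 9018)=1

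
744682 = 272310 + 472372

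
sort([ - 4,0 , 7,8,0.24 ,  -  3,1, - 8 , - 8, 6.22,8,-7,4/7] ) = [ - 8, - 8,-7,-4, - 3 , 0, 0.24,4/7,1,6.22, 7 , 8, 8]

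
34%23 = 11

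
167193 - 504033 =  - 336840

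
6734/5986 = 3367/2993  =  1.12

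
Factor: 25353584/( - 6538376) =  - 2^1*13^( - 1)*37^1*113^1*379^1*62869^(-1) = - 3169198/817297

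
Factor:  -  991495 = - 5^1*59^1*3361^1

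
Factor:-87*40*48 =-2^7*3^2* 5^1*29^1 = - 167040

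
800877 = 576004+224873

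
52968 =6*8828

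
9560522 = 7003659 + 2556863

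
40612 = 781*52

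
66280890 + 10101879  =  76382769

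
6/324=1/54 = 0.02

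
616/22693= 56/2063 = 0.03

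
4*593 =2372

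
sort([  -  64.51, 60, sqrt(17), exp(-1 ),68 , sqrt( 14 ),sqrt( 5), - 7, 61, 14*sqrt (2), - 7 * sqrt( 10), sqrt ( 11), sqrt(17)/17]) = [-64.51, - 7*sqrt(10 ), - 7, sqrt(17) /17, exp( - 1 ), sqrt( 5 ), sqrt(11 ), sqrt( 14), sqrt( 17),14*sqrt(2),  60, 61, 68]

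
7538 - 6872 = 666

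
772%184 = 36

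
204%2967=204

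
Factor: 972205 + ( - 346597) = 625608 = 2^3*3^2*8689^1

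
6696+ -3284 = 3412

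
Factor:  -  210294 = - 2^1  *  3^2*7^1*1669^1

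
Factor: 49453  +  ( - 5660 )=43793 =43793^1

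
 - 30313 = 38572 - 68885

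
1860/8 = 232 + 1/2 = 232.50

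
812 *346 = 280952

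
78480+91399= 169879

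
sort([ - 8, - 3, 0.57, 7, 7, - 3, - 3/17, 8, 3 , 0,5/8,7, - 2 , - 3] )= [ - 8,-3,-3, - 3, - 2, - 3/17,0, 0.57, 5/8,3, 7,7, 7, 8] 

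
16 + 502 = 518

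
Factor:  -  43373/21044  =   - 2^( - 2)*11^1*3943^1*5261^( - 1 ) 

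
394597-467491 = - 72894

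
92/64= 1 + 7/16= 1.44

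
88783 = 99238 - 10455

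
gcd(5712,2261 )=119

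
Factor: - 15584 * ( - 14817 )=230908128 = 2^5 * 3^1*11^1*449^1*487^1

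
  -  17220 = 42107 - 59327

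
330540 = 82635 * 4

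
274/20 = 13+7/10 = 13.70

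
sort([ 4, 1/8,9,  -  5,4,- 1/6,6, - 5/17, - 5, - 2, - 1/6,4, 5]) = [ - 5, - 5, - 2,- 5/17 , - 1/6, - 1/6, 1/8,4,4,  4, 5, 6, 9 ] 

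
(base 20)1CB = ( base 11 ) 542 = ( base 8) 1213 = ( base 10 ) 651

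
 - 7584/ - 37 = 7584/37 =204.97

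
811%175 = 111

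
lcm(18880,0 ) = 0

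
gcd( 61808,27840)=16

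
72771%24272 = 24227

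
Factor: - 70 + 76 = 2^1 * 3^1= 6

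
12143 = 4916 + 7227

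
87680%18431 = 13956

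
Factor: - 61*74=- 2^1*37^1 * 61^1= -4514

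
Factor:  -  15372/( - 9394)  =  18/11= 2^1*3^2*11^( - 1 ) 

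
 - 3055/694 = -3055/694=-4.40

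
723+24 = 747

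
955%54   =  37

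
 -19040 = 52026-71066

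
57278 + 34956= 92234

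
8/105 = 8/105= 0.08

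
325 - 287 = 38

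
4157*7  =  29099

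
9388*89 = 835532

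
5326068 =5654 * 942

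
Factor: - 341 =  - 11^1*31^1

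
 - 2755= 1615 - 4370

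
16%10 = 6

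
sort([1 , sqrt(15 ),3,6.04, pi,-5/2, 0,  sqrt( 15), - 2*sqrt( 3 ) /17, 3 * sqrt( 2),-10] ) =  [ - 10, - 5/2, - 2 * sqrt( 3) /17, 0,1 , 3, pi, sqrt ( 15 ), sqrt( 15 ), 3*sqrt( 2 ), 6.04 ] 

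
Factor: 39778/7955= 2^1*5^(-1 )*37^(-1)*43^( - 1 )*19889^1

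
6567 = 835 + 5732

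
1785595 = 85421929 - 83636334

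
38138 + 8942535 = 8980673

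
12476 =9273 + 3203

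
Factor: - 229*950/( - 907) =217550/907 = 2^1*5^2*19^1*229^1 *907^( - 1)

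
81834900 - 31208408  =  50626492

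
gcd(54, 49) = 1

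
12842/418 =30+151/209 = 30.72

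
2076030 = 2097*990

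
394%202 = 192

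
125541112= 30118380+95422732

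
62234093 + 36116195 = 98350288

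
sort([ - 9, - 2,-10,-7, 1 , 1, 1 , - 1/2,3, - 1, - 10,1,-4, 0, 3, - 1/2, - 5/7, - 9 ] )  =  [ - 10, - 10, - 9, - 9, - 7,-4, - 2, - 1, - 5/7 , -1/2, - 1/2, 0,1,  1, 1,1, 3,3]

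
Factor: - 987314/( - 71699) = 2^1*71699^( - 1)*493657^1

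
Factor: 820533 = 3^1*7^1*41^1*953^1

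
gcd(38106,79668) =18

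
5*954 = 4770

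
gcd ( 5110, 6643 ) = 511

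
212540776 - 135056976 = 77483800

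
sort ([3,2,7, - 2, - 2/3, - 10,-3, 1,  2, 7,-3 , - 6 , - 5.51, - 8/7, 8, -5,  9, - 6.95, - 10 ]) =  [ - 10, - 10 , - 6.95 ,- 6, -5.51, - 5, - 3, - 3,-2, - 8/7, - 2/3,  1 , 2, 2,3, 7, 7,8,9 ] 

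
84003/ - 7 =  - 12001+4/7 =- 12000.43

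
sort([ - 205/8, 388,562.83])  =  [-205/8,388,562.83]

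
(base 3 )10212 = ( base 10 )104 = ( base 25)44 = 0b1101000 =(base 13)80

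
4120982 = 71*58042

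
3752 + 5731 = 9483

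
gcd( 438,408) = 6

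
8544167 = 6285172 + 2258995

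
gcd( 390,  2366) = 26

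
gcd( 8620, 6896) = 1724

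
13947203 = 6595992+7351211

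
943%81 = 52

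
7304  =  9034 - 1730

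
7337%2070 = 1127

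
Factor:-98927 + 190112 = 91185= 3^1*5^1 * 6079^1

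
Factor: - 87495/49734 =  - 95/54 = -  2^( - 1 )*3^( - 3 ) * 5^1 * 19^1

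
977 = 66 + 911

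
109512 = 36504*3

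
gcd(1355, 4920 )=5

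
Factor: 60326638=2^1 * 241^1*257^1*487^1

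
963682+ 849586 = 1813268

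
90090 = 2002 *45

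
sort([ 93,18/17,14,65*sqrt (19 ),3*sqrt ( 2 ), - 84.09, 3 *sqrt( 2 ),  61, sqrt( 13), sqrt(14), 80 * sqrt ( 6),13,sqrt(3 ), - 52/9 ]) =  [ - 84.09,  -  52/9, 18/17, sqrt(3 ),sqrt(13),sqrt( 14),3*sqrt(2 ), 3*sqrt(2 ), 13,  14,61,93, 80*sqrt( 6 ) , 65*sqrt( 19) ] 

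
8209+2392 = 10601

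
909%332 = 245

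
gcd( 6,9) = 3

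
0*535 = 0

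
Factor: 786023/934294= 2^ ( -1) *7^1 * 112289^1*467147^ ( - 1)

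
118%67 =51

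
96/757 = 96/757 = 0.13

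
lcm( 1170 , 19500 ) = 58500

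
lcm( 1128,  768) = 36096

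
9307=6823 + 2484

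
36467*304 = 11085968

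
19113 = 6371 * 3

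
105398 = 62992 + 42406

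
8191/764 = 8191/764 = 10.72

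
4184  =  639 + 3545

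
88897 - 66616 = 22281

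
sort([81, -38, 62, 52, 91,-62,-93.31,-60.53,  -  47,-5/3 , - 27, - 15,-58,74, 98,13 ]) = [  -  93.31, - 62, - 60.53, - 58, - 47, - 38,- 27, - 15,-5/3 , 13, 52,62, 74,81, 91, 98]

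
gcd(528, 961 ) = 1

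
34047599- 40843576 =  - 6795977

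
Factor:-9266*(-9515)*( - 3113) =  - 2^1*5^1*11^2*41^1*113^1*173^1*283^1 = - 274460726870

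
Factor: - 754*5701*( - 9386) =40346227844 =2^2 *13^2 * 19^2*29^1*5701^1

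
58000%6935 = 2520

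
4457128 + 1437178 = 5894306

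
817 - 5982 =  - 5165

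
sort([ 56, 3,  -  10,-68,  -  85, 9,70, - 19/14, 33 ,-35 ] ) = [-85,  -  68, - 35,  -  10,-19/14,3,  9, 33, 56, 70 ]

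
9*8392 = 75528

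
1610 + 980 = 2590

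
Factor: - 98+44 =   -  2^1  *  3^3=- 54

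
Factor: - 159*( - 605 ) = 96195 = 3^1*5^1*11^2*53^1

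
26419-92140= - 65721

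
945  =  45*21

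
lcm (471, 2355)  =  2355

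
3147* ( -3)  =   -9441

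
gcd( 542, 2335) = 1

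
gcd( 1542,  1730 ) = 2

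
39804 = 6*6634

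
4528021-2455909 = 2072112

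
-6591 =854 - 7445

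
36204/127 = 285 +9/127 = 285.07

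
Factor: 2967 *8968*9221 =2^3 * 3^1 * 19^1*23^1*43^1*59^1*9221^1 = 245352884376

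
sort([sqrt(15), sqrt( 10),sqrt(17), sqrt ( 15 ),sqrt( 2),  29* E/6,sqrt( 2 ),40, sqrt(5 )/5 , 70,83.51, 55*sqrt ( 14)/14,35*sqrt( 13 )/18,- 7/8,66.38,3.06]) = [ - 7/8,sqrt (5)/5,sqrt(2 ) , sqrt( 2),3.06, sqrt ( 10), sqrt(15 ),sqrt( 15),sqrt(17),35*sqrt(13)/18,29 * E/6, 55 * sqrt(14 ) /14,  40,  66.38,70, 83.51] 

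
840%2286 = 840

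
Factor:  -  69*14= - 966 = -2^1*3^1*7^1*23^1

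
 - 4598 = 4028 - 8626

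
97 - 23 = 74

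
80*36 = 2880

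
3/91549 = 3/91549  =  0.00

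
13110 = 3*4370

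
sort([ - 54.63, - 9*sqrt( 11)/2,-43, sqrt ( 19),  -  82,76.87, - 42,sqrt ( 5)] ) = [  -  82,-54.63, - 43,-42,  -  9*sqrt (11) /2,sqrt ( 5),sqrt(19),76.87]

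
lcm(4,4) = 4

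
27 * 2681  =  72387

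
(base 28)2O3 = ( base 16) 8C3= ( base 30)2EN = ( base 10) 2243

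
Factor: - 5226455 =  - 5^1*13^1*80407^1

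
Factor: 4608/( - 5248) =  - 36/41=- 2^2*3^2*41^( - 1 )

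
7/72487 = 7/72487 = 0.00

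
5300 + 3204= 8504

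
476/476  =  1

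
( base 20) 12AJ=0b10001100111011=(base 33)89a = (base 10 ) 9019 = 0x233B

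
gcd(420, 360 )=60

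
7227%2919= 1389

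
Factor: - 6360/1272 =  - 5^1 = - 5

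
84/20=21/5 = 4.20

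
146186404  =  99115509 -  - 47070895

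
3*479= 1437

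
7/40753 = 7/40753 = 0.00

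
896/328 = 112/41 = 2.73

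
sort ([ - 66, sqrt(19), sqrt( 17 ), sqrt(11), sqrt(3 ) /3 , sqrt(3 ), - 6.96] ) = [ - 66, - 6.96, sqrt( 3 ) /3, sqrt( 3 ), sqrt( 11 ),sqrt(17),sqrt(19) ]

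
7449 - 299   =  7150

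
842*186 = 156612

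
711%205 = 96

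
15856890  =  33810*469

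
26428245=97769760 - 71341515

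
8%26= 8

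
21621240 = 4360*4959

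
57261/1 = 57261 = 57261.00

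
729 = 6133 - 5404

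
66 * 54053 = 3567498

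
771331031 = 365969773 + 405361258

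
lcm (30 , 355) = 2130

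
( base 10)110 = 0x6E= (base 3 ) 11002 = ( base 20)5A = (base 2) 1101110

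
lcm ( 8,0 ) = 0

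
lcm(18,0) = 0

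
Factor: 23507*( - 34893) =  - 820229751 = -3^2*11^1*2137^1 * 3877^1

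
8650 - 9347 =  -697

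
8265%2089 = 1998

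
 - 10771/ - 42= 256 + 19/42 = 256.45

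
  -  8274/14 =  - 591 = -591.00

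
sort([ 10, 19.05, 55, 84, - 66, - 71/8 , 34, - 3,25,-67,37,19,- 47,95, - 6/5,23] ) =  [-67, - 66, - 47,-71/8,-3,  -  6/5,  10, 19, 19.05, 23,25,  34, 37,55,84, 95 ]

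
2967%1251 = 465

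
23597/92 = 256+ 45/92 = 256.49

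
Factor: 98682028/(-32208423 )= -2^2 * 3^( - 1 ) *13^(-1) * 197^1 * 125231^1 * 825857^( - 1)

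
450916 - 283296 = 167620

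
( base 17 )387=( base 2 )1111110010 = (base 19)2F3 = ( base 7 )2642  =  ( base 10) 1010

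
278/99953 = 278/99953 =0.00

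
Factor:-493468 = - 2^2*19^1 * 43^1*151^1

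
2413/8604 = 2413/8604 = 0.28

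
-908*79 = - 71732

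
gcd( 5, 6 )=1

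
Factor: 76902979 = 76902979^1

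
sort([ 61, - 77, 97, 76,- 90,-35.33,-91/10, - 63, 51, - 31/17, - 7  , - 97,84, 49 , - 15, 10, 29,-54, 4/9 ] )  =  [ -97, - 90,  -  77, - 63,  -  54, -35.33, -15, - 91/10, - 7,- 31/17, 4/9, 10 , 29,49,  51, 61, 76, 84, 97 ]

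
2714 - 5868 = -3154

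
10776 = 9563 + 1213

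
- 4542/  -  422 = 10 + 161/211  =  10.76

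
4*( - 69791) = -279164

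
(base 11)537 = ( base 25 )10k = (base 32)k5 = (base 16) 285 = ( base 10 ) 645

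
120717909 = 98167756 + 22550153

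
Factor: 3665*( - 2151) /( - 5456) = 2^( - 4)*3^2 * 5^1*11^( - 1)*31^(  -  1)*239^1 * 733^1 = 7883415/5456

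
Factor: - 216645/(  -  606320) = 2^ (-4)*3^1*53^(- 1)*101^1 = 303/848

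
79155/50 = 1583 + 1/10= 1583.10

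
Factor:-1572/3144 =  - 2^(- 1 ) =-1/2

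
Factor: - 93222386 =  - 2^1 * 3181^1*14653^1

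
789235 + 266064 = 1055299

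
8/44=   2/11 = 0.18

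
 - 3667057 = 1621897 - 5288954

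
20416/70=291 + 23/35 = 291.66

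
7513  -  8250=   -  737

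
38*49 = 1862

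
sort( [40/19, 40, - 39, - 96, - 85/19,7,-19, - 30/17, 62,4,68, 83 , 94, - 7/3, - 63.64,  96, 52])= [-96,-63.64, - 39 ,-19,-85/19, - 7/3,  -  30/17,40/19,4,7, 40,52,62,68, 83,94,96 ]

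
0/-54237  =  0/1 = - 0.00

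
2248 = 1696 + 552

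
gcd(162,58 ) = 2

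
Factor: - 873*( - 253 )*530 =117060570 =2^1*3^2*5^1 * 11^1*23^1*53^1*97^1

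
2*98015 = 196030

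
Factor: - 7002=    - 2^1* 3^2*389^1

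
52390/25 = 2095+3/5 = 2095.60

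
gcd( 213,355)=71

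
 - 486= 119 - 605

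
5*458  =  2290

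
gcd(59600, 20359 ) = 1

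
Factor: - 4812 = -2^2*3^1*401^1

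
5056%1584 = 304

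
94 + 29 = 123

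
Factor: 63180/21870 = 2^1*3^( - 2) * 13^1 =26/9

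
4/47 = 4/47 =0.09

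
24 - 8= 16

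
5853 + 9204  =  15057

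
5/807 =5/807 = 0.01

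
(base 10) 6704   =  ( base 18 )12C8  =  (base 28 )8fc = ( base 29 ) 7S5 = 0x1a30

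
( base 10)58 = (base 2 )111010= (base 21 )2g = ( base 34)1O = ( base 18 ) 34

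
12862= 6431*2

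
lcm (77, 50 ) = 3850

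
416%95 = 36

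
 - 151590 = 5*( - 30318 )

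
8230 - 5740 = 2490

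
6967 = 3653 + 3314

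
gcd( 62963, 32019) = 1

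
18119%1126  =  103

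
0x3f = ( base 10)63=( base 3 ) 2100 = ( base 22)2j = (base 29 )25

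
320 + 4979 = 5299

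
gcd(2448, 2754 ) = 306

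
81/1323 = 3/49 = 0.06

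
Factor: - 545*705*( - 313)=3^1*5^2*47^1 * 109^1*313^1 =120262425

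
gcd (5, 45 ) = 5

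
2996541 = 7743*387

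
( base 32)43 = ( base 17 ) 7C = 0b10000011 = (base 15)8B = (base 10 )131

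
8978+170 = 9148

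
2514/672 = 419/112  =  3.74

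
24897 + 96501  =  121398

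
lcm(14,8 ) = 56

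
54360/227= 239+107/227 = 239.47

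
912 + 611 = 1523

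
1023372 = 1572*651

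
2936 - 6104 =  - 3168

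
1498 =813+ 685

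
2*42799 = 85598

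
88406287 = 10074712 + 78331575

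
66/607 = 66/607  =  0.11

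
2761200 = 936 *2950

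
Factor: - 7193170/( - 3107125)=1438634/621425 = 2^1*5^(-2 )*7^( - 1 ) * 37^1*53^( - 1 ) * 67^(  -  1)*19441^1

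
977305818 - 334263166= 643042652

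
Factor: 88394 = 2^1*193^1*229^1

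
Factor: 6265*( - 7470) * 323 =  - 2^1*3^2*5^2*7^1*17^1*19^1*83^1*179^1 = -15116254650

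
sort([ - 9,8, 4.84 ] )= [ - 9,  4.84  ,  8]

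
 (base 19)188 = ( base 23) MF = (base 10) 521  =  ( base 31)gp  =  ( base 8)1011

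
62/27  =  2 + 8/27 = 2.30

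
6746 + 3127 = 9873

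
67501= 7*9643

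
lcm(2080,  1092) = 43680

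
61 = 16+45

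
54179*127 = 6880733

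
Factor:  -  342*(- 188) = 2^3 * 3^2*19^1* 47^1=64296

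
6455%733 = 591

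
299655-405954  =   -106299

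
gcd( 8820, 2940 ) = 2940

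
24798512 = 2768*8959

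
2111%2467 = 2111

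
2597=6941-4344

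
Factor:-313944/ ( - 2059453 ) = 2^3*3^1 * 11^(  -  1 )  *  103^1*127^1 * 187223^(-1)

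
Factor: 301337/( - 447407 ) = -557/827 = - 557^1*827^( - 1)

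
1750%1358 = 392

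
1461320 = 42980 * 34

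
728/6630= 28/255  =  0.11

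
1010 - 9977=  -  8967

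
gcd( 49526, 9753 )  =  1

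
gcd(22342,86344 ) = 2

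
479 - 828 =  - 349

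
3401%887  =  740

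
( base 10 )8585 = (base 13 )3BA5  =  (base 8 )20611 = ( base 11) 64a5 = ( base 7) 34013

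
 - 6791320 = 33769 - 6825089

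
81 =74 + 7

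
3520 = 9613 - 6093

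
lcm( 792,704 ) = 6336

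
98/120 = 49/60= 0.82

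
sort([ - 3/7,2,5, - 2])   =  [ - 2, - 3/7, 2,5]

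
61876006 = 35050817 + 26825189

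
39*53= 2067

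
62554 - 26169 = 36385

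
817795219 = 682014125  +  135781094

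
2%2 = 0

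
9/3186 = 1/354= 0.00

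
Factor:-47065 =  - 5^1 * 9413^1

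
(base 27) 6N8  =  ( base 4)1032023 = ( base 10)5003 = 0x138b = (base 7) 20405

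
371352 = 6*61892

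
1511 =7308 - 5797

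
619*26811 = 16596009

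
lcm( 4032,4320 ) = 60480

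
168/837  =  56/279  =  0.20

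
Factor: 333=3^2*37^1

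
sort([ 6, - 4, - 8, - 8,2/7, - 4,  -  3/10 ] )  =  [ - 8, - 8, - 4,-4, - 3/10, 2/7,6 ] 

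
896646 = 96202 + 800444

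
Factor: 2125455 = 3^1*5^1*141697^1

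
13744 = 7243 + 6501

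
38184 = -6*( - 6364)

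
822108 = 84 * 9787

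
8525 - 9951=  - 1426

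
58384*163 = 9516592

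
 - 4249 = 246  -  4495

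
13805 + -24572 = -10767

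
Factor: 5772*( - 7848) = -45298656 = - 2^5*  3^3*13^1*37^1*109^1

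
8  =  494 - 486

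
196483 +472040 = 668523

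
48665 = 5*9733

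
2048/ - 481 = -5 + 357/481 = - 4.26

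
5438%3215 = 2223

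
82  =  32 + 50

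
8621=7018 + 1603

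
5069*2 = 10138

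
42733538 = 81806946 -39073408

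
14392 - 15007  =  - 615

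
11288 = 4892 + 6396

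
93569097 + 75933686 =169502783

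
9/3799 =9/3799 = 0.00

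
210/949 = 210/949 = 0.22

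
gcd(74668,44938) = 2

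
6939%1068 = 531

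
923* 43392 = 40050816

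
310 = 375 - 65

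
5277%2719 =2558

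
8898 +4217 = 13115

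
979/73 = 979/73 = 13.41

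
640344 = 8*80043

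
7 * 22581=158067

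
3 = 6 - 3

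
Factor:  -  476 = -2^2 * 7^1*17^1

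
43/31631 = 43/31631 = 0.00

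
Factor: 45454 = 2^1*22727^1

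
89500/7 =12785 + 5/7=12785.71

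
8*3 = 24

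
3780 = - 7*( - 540 ) 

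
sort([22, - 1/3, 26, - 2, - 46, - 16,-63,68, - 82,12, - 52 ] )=[ - 82, - 63, - 52, - 46,- 16, - 2, - 1/3,12, 22,26,  68]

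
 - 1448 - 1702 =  - 3150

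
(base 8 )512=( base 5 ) 2310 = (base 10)330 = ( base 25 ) D5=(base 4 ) 11022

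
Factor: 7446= 2^1*3^1 * 17^1*73^1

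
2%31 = 2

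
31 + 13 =44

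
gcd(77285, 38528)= 1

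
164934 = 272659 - 107725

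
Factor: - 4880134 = - 2^1*7^1*53^1*6577^1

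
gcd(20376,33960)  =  6792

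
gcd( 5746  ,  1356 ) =2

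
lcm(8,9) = 72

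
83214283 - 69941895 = 13272388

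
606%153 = 147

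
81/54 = 1  +  1/2  =  1.50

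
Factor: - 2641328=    - 2^4  *  165083^1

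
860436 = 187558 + 672878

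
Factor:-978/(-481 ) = 2^1*3^1*13^(-1)*37^( - 1 )*163^1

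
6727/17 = 395 + 12/17 = 395.71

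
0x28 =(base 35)15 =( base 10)40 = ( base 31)19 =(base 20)20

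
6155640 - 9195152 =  - 3039512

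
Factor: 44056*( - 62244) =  - 2742221664 = - 2^5*3^2*7^1*13^1*19^1*5507^1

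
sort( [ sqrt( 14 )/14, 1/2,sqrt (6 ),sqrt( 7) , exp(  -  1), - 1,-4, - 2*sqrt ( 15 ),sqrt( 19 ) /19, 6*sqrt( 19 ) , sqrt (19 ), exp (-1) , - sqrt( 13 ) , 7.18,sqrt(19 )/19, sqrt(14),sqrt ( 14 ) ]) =[ - 2*sqrt( 15 ), - 4, - sqrt( 13 ), - 1, sqrt( 19) /19, sqrt(19)/19,sqrt( 14 )/14,exp( - 1 ),exp( - 1 ), 1/2, sqrt( 6) , sqrt( 7) , sqrt( 14),  sqrt( 14 ),sqrt( 19),7.18,  6 * sqrt(19 )]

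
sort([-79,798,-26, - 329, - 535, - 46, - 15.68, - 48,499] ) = [ - 535, - 329, - 79, - 48, -46,  -  26, - 15.68, 499, 798]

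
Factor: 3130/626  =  5 = 5^1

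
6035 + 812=6847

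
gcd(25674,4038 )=6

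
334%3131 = 334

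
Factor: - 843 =  -  3^1*281^1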